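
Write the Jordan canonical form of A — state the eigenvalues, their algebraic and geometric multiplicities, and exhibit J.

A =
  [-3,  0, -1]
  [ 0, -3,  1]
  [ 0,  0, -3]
J_2(-3) ⊕ J_1(-3)

The characteristic polynomial is
  det(x·I − A) = x^3 + 9*x^2 + 27*x + 27 = (x + 3)^3

Eigenvalues and multiplicities (the geometric multiplicity of λ is n − rank(A − λI), which equals the number of Jordan blocks for λ):
  λ = -3: algebraic multiplicity = 3, geometric multiplicity = 2

Determining the block sizes for each eigenvalue:
  λ = -3: 2 blocks summing to 3 forces exactly one block of size 2 and the rest size 1 → block sizes [2, 1]

Assembling the blocks gives a Jordan form
J =
  [-3,  1,  0]
  [ 0, -3,  0]
  [ 0,  0, -3]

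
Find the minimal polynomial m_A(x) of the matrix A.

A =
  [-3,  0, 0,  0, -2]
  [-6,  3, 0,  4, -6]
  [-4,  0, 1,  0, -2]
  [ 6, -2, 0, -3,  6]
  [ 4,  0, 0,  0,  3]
x^2 - 1

The characteristic polynomial is χ_A(x) = (x - 1)^3*(x + 1)^2, so the eigenvalues are known. The minimal polynomial is
  m_A(x) = Π_λ (x − λ)^{k_λ}
where k_λ is the size of the *largest* Jordan block for λ (equivalently, the smallest k with (A − λI)^k v = 0 for every generalised eigenvector v of λ).

  λ = -1: largest Jordan block has size 1, contributing (x + 1)
  λ = 1: largest Jordan block has size 1, contributing (x − 1)

So m_A(x) = (x - 1)*(x + 1) = x^2 - 1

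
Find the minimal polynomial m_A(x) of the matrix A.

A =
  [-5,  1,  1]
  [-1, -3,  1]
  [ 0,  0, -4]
x^2 + 8*x + 16

The characteristic polynomial is χ_A(x) = (x + 4)^3, so the eigenvalues are known. The minimal polynomial is
  m_A(x) = Π_λ (x − λ)^{k_λ}
where k_λ is the size of the *largest* Jordan block for λ (equivalently, the smallest k with (A − λI)^k v = 0 for every generalised eigenvector v of λ).

  λ = -4: largest Jordan block has size 2, contributing (x + 4)^2

So m_A(x) = (x + 4)^2 = x^2 + 8*x + 16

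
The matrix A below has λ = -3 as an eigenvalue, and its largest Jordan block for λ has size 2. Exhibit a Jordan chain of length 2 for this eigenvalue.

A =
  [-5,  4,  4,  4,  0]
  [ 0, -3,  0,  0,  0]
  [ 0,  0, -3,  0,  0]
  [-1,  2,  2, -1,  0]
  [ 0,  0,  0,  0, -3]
A Jordan chain for λ = -3 of length 2:
v_1 = (-2, 0, 0, -1, 0)ᵀ
v_2 = (1, 0, 0, 0, 0)ᵀ

Let N = A − (-3)·I. We want v_2 with N^2 v_2 = 0 but N^1 v_2 ≠ 0; then v_{j-1} := N · v_j for j = 2, …, 2.

Pick v_2 = (1, 0, 0, 0, 0)ᵀ.
Then v_1 = N · v_2 = (-2, 0, 0, -1, 0)ᵀ.

Sanity check: (A − (-3)·I) v_1 = (0, 0, 0, 0, 0)ᵀ = 0. ✓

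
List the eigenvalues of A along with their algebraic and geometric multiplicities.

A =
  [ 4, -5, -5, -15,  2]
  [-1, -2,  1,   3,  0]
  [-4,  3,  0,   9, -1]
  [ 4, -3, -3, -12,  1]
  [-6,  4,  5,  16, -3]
λ = -3: alg = 3, geom = 2; λ = -2: alg = 2, geom = 1

Step 1 — factor the characteristic polynomial to read off the algebraic multiplicities:
  χ_A(x) = (x + 2)^2*(x + 3)^3

Step 2 — compute geometric multiplicities via the rank-nullity identity g(λ) = n − rank(A − λI):
  rank(A − (-3)·I) = 3, so dim ker(A − (-3)·I) = n − 3 = 2
  rank(A − (-2)·I) = 4, so dim ker(A − (-2)·I) = n − 4 = 1

Summary:
  λ = -3: algebraic multiplicity = 3, geometric multiplicity = 2
  λ = -2: algebraic multiplicity = 2, geometric multiplicity = 1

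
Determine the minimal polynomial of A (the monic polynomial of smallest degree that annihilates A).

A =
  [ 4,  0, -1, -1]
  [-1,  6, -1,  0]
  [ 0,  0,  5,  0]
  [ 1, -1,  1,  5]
x^3 - 15*x^2 + 75*x - 125

The characteristic polynomial is χ_A(x) = (x - 5)^4, so the eigenvalues are known. The minimal polynomial is
  m_A(x) = Π_λ (x − λ)^{k_λ}
where k_λ is the size of the *largest* Jordan block for λ (equivalently, the smallest k with (A − λI)^k v = 0 for every generalised eigenvector v of λ).

  λ = 5: largest Jordan block has size 3, contributing (x − 5)^3

So m_A(x) = (x - 5)^3 = x^3 - 15*x^2 + 75*x - 125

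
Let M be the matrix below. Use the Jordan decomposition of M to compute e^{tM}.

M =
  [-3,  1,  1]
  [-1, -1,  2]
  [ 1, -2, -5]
e^{tM} =
  [exp(-3*t), t*exp(-3*t), t*exp(-3*t)]
  [-t*exp(-3*t), -t^2*exp(-3*t)/2 + 2*t*exp(-3*t) + exp(-3*t), -t^2*exp(-3*t)/2 + 2*t*exp(-3*t)]
  [t*exp(-3*t), t^2*exp(-3*t)/2 - 2*t*exp(-3*t), t^2*exp(-3*t)/2 - 2*t*exp(-3*t) + exp(-3*t)]

Strategy: write M = P · J · P⁻¹ where J is a Jordan canonical form, so e^{tM} = P · e^{tJ} · P⁻¹, and e^{tJ} can be computed block-by-block.

M has Jordan form
J =
  [-3,  1,  0]
  [ 0, -3,  1]
  [ 0,  0, -3]
(up to reordering of blocks).

Per-block formulas:
  For a 3×3 Jordan block J_3(-3): exp(t · J_3(-3)) = e^(-3t)·(I + t·N + (t^2/2)·N^2), where N is the 3×3 nilpotent shift.

After assembling e^{tJ} and conjugating by P, we get:

e^{tM} =
  [exp(-3*t), t*exp(-3*t), t*exp(-3*t)]
  [-t*exp(-3*t), -t^2*exp(-3*t)/2 + 2*t*exp(-3*t) + exp(-3*t), -t^2*exp(-3*t)/2 + 2*t*exp(-3*t)]
  [t*exp(-3*t), t^2*exp(-3*t)/2 - 2*t*exp(-3*t), t^2*exp(-3*t)/2 - 2*t*exp(-3*t) + exp(-3*t)]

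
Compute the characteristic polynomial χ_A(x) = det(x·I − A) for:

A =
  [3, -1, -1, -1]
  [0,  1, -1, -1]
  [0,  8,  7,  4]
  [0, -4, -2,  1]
x^4 - 12*x^3 + 54*x^2 - 108*x + 81

Expanding det(x·I − A) (e.g. by cofactor expansion or by noting that A is similar to its Jordan form J, which has the same characteristic polynomial as A) gives
  χ_A(x) = x^4 - 12*x^3 + 54*x^2 - 108*x + 81
which factors as (x - 3)^4. The eigenvalues (with algebraic multiplicities) are λ = 3 with multiplicity 4.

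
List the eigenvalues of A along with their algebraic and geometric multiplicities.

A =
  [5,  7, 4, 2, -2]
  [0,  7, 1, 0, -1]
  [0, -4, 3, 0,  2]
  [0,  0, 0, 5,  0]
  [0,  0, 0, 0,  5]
λ = 5: alg = 5, geom = 3

Step 1 — factor the characteristic polynomial to read off the algebraic multiplicities:
  χ_A(x) = (x - 5)^5

Step 2 — compute geometric multiplicities via the rank-nullity identity g(λ) = n − rank(A − λI):
  rank(A − (5)·I) = 2, so dim ker(A − (5)·I) = n − 2 = 3

Summary:
  λ = 5: algebraic multiplicity = 5, geometric multiplicity = 3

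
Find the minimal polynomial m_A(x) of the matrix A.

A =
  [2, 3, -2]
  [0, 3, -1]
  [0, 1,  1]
x^3 - 6*x^2 + 12*x - 8

The characteristic polynomial is χ_A(x) = (x - 2)^3, so the eigenvalues are known. The minimal polynomial is
  m_A(x) = Π_λ (x − λ)^{k_λ}
where k_λ is the size of the *largest* Jordan block for λ (equivalently, the smallest k with (A − λI)^k v = 0 for every generalised eigenvector v of λ).

  λ = 2: largest Jordan block has size 3, contributing (x − 2)^3

So m_A(x) = (x - 2)^3 = x^3 - 6*x^2 + 12*x - 8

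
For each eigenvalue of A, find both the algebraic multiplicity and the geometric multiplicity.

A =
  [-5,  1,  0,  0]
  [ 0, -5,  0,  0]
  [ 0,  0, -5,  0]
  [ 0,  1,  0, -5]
λ = -5: alg = 4, geom = 3

Step 1 — factor the characteristic polynomial to read off the algebraic multiplicities:
  χ_A(x) = (x + 5)^4

Step 2 — compute geometric multiplicities via the rank-nullity identity g(λ) = n − rank(A − λI):
  rank(A − (-5)·I) = 1, so dim ker(A − (-5)·I) = n − 1 = 3

Summary:
  λ = -5: algebraic multiplicity = 4, geometric multiplicity = 3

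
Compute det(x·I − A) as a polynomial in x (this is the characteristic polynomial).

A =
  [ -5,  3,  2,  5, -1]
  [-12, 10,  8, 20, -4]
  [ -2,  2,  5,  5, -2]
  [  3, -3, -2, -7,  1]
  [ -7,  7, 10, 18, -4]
x^5 + x^4 - 5*x^3 - x^2 + 8*x - 4

Expanding det(x·I − A) (e.g. by cofactor expansion or by noting that A is similar to its Jordan form J, which has the same characteristic polynomial as A) gives
  χ_A(x) = x^5 + x^4 - 5*x^3 - x^2 + 8*x - 4
which factors as (x - 1)^3*(x + 2)^2. The eigenvalues (with algebraic multiplicities) are λ = -2 with multiplicity 2, λ = 1 with multiplicity 3.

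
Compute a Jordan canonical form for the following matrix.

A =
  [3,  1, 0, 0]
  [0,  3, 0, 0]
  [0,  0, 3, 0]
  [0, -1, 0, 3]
J_2(3) ⊕ J_1(3) ⊕ J_1(3)

The characteristic polynomial is
  det(x·I − A) = x^4 - 12*x^3 + 54*x^2 - 108*x + 81 = (x - 3)^4

Eigenvalues and multiplicities (the geometric multiplicity of λ is n − rank(A − λI), which equals the number of Jordan blocks for λ):
  λ = 3: algebraic multiplicity = 4, geometric multiplicity = 3

Determining the block sizes for each eigenvalue:
  λ = 3: 3 blocks summing to 4 forces exactly one block of size 2 and the rest size 1 → block sizes [2, 1, 1]

Assembling the blocks gives a Jordan form
J =
  [3, 1, 0, 0]
  [0, 3, 0, 0]
  [0, 0, 3, 0]
  [0, 0, 0, 3]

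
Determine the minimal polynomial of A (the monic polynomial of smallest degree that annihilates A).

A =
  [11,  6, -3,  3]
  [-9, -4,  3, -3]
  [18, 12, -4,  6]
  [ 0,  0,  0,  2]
x^2 - x - 2

The characteristic polynomial is χ_A(x) = (x - 2)^3*(x + 1), so the eigenvalues are known. The minimal polynomial is
  m_A(x) = Π_λ (x − λ)^{k_λ}
where k_λ is the size of the *largest* Jordan block for λ (equivalently, the smallest k with (A − λI)^k v = 0 for every generalised eigenvector v of λ).

  λ = -1: largest Jordan block has size 1, contributing (x + 1)
  λ = 2: largest Jordan block has size 1, contributing (x − 2)

So m_A(x) = (x - 2)*(x + 1) = x^2 - x - 2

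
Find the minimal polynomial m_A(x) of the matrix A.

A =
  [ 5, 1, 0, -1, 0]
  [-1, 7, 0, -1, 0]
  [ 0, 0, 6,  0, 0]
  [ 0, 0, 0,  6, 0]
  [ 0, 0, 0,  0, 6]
x^2 - 12*x + 36

The characteristic polynomial is χ_A(x) = (x - 6)^5, so the eigenvalues are known. The minimal polynomial is
  m_A(x) = Π_λ (x − λ)^{k_λ}
where k_λ is the size of the *largest* Jordan block for λ (equivalently, the smallest k with (A − λI)^k v = 0 for every generalised eigenvector v of λ).

  λ = 6: largest Jordan block has size 2, contributing (x − 6)^2

So m_A(x) = (x - 6)^2 = x^2 - 12*x + 36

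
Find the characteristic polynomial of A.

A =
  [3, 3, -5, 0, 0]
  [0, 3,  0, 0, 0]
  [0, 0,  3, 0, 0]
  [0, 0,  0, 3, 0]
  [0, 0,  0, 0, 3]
x^5 - 15*x^4 + 90*x^3 - 270*x^2 + 405*x - 243

Expanding det(x·I − A) (e.g. by cofactor expansion or by noting that A is similar to its Jordan form J, which has the same characteristic polynomial as A) gives
  χ_A(x) = x^5 - 15*x^4 + 90*x^3 - 270*x^2 + 405*x - 243
which factors as (x - 3)^5. The eigenvalues (with algebraic multiplicities) are λ = 3 with multiplicity 5.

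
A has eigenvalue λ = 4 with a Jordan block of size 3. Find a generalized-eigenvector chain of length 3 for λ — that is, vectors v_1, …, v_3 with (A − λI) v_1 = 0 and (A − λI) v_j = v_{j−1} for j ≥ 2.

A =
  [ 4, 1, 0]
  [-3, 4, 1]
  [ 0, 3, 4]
A Jordan chain for λ = 4 of length 3:
v_1 = (-3, 0, -9)ᵀ
v_2 = (0, -3, 0)ᵀ
v_3 = (1, 0, 0)ᵀ

Let N = A − (4)·I. We want v_3 with N^3 v_3 = 0 but N^2 v_3 ≠ 0; then v_{j-1} := N · v_j for j = 3, …, 2.

Pick v_3 = (1, 0, 0)ᵀ.
Then v_2 = N · v_3 = (0, -3, 0)ᵀ.
Then v_1 = N · v_2 = (-3, 0, -9)ᵀ.

Sanity check: (A − (4)·I) v_1 = (0, 0, 0)ᵀ = 0. ✓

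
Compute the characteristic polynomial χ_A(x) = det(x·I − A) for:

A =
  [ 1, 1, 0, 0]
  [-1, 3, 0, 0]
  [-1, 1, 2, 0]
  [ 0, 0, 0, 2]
x^4 - 8*x^3 + 24*x^2 - 32*x + 16

Expanding det(x·I − A) (e.g. by cofactor expansion or by noting that A is similar to its Jordan form J, which has the same characteristic polynomial as A) gives
  χ_A(x) = x^4 - 8*x^3 + 24*x^2 - 32*x + 16
which factors as (x - 2)^4. The eigenvalues (with algebraic multiplicities) are λ = 2 with multiplicity 4.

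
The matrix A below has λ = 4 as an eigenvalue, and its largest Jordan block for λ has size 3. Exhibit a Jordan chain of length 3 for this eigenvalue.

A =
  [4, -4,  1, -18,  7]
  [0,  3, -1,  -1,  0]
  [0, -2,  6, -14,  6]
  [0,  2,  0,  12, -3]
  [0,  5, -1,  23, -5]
A Jordan chain for λ = 4 of length 3:
v_1 = (1, 1, 0, -1, -2)ᵀ
v_2 = (-4, -1, -2, 2, 5)ᵀ
v_3 = (0, 1, 0, 0, 0)ᵀ

Let N = A − (4)·I. We want v_3 with N^3 v_3 = 0 but N^2 v_3 ≠ 0; then v_{j-1} := N · v_j for j = 3, …, 2.

Pick v_3 = (0, 1, 0, 0, 0)ᵀ.
Then v_2 = N · v_3 = (-4, -1, -2, 2, 5)ᵀ.
Then v_1 = N · v_2 = (1, 1, 0, -1, -2)ᵀ.

Sanity check: (A − (4)·I) v_1 = (0, 0, 0, 0, 0)ᵀ = 0. ✓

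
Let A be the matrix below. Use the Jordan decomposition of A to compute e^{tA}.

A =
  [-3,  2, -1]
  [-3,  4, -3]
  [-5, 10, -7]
e^{tA} =
  [-t*exp(-2*t) + exp(-2*t), 2*t*exp(-2*t), -t*exp(-2*t)]
  [-3*t*exp(-2*t), 6*t*exp(-2*t) + exp(-2*t), -3*t*exp(-2*t)]
  [-5*t*exp(-2*t), 10*t*exp(-2*t), -5*t*exp(-2*t) + exp(-2*t)]

Strategy: write A = P · J · P⁻¹ where J is a Jordan canonical form, so e^{tA} = P · e^{tJ} · P⁻¹, and e^{tJ} can be computed block-by-block.

A has Jordan form
J =
  [-2,  1,  0]
  [ 0, -2,  0]
  [ 0,  0, -2]
(up to reordering of blocks).

Per-block formulas:
  For a 2×2 Jordan block J_2(-2): exp(t · J_2(-2)) = e^(-2t)·(I + t·N), where N is the 2×2 nilpotent shift.
  For a 1×1 block at λ = -2: exp(t · [-2]) = [e^(-2t)].

After assembling e^{tJ} and conjugating by P, we get:

e^{tA} =
  [-t*exp(-2*t) + exp(-2*t), 2*t*exp(-2*t), -t*exp(-2*t)]
  [-3*t*exp(-2*t), 6*t*exp(-2*t) + exp(-2*t), -3*t*exp(-2*t)]
  [-5*t*exp(-2*t), 10*t*exp(-2*t), -5*t*exp(-2*t) + exp(-2*t)]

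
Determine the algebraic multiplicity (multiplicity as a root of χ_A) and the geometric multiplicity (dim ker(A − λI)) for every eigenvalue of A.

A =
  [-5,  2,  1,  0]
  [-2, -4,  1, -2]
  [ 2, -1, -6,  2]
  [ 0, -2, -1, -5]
λ = -5: alg = 4, geom = 2

Step 1 — factor the characteristic polynomial to read off the algebraic multiplicities:
  χ_A(x) = (x + 5)^4

Step 2 — compute geometric multiplicities via the rank-nullity identity g(λ) = n − rank(A − λI):
  rank(A − (-5)·I) = 2, so dim ker(A − (-5)·I) = n − 2 = 2

Summary:
  λ = -5: algebraic multiplicity = 4, geometric multiplicity = 2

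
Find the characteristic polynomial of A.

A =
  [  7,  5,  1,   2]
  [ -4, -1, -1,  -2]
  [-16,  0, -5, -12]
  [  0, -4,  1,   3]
x^4 - 4*x^3 + 6*x^2 - 4*x + 1

Expanding det(x·I − A) (e.g. by cofactor expansion or by noting that A is similar to its Jordan form J, which has the same characteristic polynomial as A) gives
  χ_A(x) = x^4 - 4*x^3 + 6*x^2 - 4*x + 1
which factors as (x - 1)^4. The eigenvalues (with algebraic multiplicities) are λ = 1 with multiplicity 4.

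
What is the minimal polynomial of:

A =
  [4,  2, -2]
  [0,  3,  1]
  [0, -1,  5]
x^2 - 8*x + 16

The characteristic polynomial is χ_A(x) = (x - 4)^3, so the eigenvalues are known. The minimal polynomial is
  m_A(x) = Π_λ (x − λ)^{k_λ}
where k_λ is the size of the *largest* Jordan block for λ (equivalently, the smallest k with (A − λI)^k v = 0 for every generalised eigenvector v of λ).

  λ = 4: largest Jordan block has size 2, contributing (x − 4)^2

So m_A(x) = (x - 4)^2 = x^2 - 8*x + 16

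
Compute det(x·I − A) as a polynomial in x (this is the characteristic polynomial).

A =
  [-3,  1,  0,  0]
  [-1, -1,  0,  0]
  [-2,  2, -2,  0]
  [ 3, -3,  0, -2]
x^4 + 8*x^3 + 24*x^2 + 32*x + 16

Expanding det(x·I − A) (e.g. by cofactor expansion or by noting that A is similar to its Jordan form J, which has the same characteristic polynomial as A) gives
  χ_A(x) = x^4 + 8*x^3 + 24*x^2 + 32*x + 16
which factors as (x + 2)^4. The eigenvalues (with algebraic multiplicities) are λ = -2 with multiplicity 4.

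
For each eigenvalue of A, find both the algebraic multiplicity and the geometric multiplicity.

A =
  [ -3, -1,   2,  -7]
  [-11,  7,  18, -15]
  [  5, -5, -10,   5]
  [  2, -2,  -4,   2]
λ = -4: alg = 1, geom = 1; λ = 0: alg = 3, geom = 2

Step 1 — factor the characteristic polynomial to read off the algebraic multiplicities:
  χ_A(x) = x^3*(x + 4)

Step 2 — compute geometric multiplicities via the rank-nullity identity g(λ) = n − rank(A − λI):
  rank(A − (-4)·I) = 3, so dim ker(A − (-4)·I) = n − 3 = 1
  rank(A − (0)·I) = 2, so dim ker(A − (0)·I) = n − 2 = 2

Summary:
  λ = -4: algebraic multiplicity = 1, geometric multiplicity = 1
  λ = 0: algebraic multiplicity = 3, geometric multiplicity = 2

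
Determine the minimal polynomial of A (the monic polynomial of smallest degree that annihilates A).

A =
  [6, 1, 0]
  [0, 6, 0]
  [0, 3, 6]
x^2 - 12*x + 36

The characteristic polynomial is χ_A(x) = (x - 6)^3, so the eigenvalues are known. The minimal polynomial is
  m_A(x) = Π_λ (x − λ)^{k_λ}
where k_λ is the size of the *largest* Jordan block for λ (equivalently, the smallest k with (A − λI)^k v = 0 for every generalised eigenvector v of λ).

  λ = 6: largest Jordan block has size 2, contributing (x − 6)^2

So m_A(x) = (x - 6)^2 = x^2 - 12*x + 36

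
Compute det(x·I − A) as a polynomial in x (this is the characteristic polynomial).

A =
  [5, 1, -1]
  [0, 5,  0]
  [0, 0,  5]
x^3 - 15*x^2 + 75*x - 125

Expanding det(x·I − A) (e.g. by cofactor expansion or by noting that A is similar to its Jordan form J, which has the same characteristic polynomial as A) gives
  χ_A(x) = x^3 - 15*x^2 + 75*x - 125
which factors as (x - 5)^3. The eigenvalues (with algebraic multiplicities) are λ = 5 with multiplicity 3.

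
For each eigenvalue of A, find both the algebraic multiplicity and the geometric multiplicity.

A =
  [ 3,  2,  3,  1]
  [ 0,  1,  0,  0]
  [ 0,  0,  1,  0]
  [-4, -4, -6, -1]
λ = 1: alg = 4, geom = 3

Step 1 — factor the characteristic polynomial to read off the algebraic multiplicities:
  χ_A(x) = (x - 1)^4

Step 2 — compute geometric multiplicities via the rank-nullity identity g(λ) = n − rank(A − λI):
  rank(A − (1)·I) = 1, so dim ker(A − (1)·I) = n − 1 = 3

Summary:
  λ = 1: algebraic multiplicity = 4, geometric multiplicity = 3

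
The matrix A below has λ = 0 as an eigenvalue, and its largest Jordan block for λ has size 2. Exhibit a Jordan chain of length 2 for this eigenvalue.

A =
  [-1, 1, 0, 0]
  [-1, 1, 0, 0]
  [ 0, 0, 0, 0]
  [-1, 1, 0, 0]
A Jordan chain for λ = 0 of length 2:
v_1 = (-1, -1, 0, -1)ᵀ
v_2 = (1, 0, 0, 0)ᵀ

Let N = A − (0)·I. We want v_2 with N^2 v_2 = 0 but N^1 v_2 ≠ 0; then v_{j-1} := N · v_j for j = 2, …, 2.

Pick v_2 = (1, 0, 0, 0)ᵀ.
Then v_1 = N · v_2 = (-1, -1, 0, -1)ᵀ.

Sanity check: (A − (0)·I) v_1 = (0, 0, 0, 0)ᵀ = 0. ✓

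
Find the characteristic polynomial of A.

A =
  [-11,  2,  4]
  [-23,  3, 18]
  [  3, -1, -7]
x^3 + 15*x^2 + 75*x + 125

Expanding det(x·I − A) (e.g. by cofactor expansion or by noting that A is similar to its Jordan form J, which has the same characteristic polynomial as A) gives
  χ_A(x) = x^3 + 15*x^2 + 75*x + 125
which factors as (x + 5)^3. The eigenvalues (with algebraic multiplicities) are λ = -5 with multiplicity 3.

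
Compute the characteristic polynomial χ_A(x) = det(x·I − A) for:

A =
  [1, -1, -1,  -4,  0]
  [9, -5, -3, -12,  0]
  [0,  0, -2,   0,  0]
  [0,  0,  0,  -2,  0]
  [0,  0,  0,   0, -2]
x^5 + 10*x^4 + 40*x^3 + 80*x^2 + 80*x + 32

Expanding det(x·I − A) (e.g. by cofactor expansion or by noting that A is similar to its Jordan form J, which has the same characteristic polynomial as A) gives
  χ_A(x) = x^5 + 10*x^4 + 40*x^3 + 80*x^2 + 80*x + 32
which factors as (x + 2)^5. The eigenvalues (with algebraic multiplicities) are λ = -2 with multiplicity 5.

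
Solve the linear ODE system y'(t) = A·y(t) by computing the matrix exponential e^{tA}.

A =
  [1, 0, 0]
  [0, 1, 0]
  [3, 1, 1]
e^{tA} =
  [exp(t), 0, 0]
  [0, exp(t), 0]
  [3*t*exp(t), t*exp(t), exp(t)]

Strategy: write A = P · J · P⁻¹ where J is a Jordan canonical form, so e^{tA} = P · e^{tJ} · P⁻¹, and e^{tJ} can be computed block-by-block.

A has Jordan form
J =
  [1, 1, 0]
  [0, 1, 0]
  [0, 0, 1]
(up to reordering of blocks).

Per-block formulas:
  For a 2×2 Jordan block J_2(1): exp(t · J_2(1)) = e^(1t)·(I + t·N), where N is the 2×2 nilpotent shift.
  For a 1×1 block at λ = 1: exp(t · [1]) = [e^(1t)].

After assembling e^{tJ} and conjugating by P, we get:

e^{tA} =
  [exp(t), 0, 0]
  [0, exp(t), 0]
  [3*t*exp(t), t*exp(t), exp(t)]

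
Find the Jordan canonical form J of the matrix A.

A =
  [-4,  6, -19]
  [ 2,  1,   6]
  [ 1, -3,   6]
J_3(1)

The characteristic polynomial is
  det(x·I − A) = x^3 - 3*x^2 + 3*x - 1 = (x - 1)^3

Eigenvalues and multiplicities (the geometric multiplicity of λ is n − rank(A − λI), which equals the number of Jordan blocks for λ):
  λ = 1: algebraic multiplicity = 3, geometric multiplicity = 1

Determining the block sizes for each eigenvalue:
  λ = 1: one block (gm = 1), so the single block has size am = 3 → block sizes [3]

Assembling the blocks gives a Jordan form
J =
  [1, 1, 0]
  [0, 1, 1]
  [0, 0, 1]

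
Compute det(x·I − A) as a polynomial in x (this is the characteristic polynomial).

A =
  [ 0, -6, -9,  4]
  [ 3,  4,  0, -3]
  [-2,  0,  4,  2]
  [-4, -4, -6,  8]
x^4 - 16*x^3 + 96*x^2 - 256*x + 256

Expanding det(x·I − A) (e.g. by cofactor expansion or by noting that A is similar to its Jordan form J, which has the same characteristic polynomial as A) gives
  χ_A(x) = x^4 - 16*x^3 + 96*x^2 - 256*x + 256
which factors as (x - 4)^4. The eigenvalues (with algebraic multiplicities) are λ = 4 with multiplicity 4.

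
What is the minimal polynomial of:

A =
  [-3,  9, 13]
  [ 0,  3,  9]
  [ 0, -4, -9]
x^3 + 9*x^2 + 27*x + 27

The characteristic polynomial is χ_A(x) = (x + 3)^3, so the eigenvalues are known. The minimal polynomial is
  m_A(x) = Π_λ (x − λ)^{k_λ}
where k_λ is the size of the *largest* Jordan block for λ (equivalently, the smallest k with (A − λI)^k v = 0 for every generalised eigenvector v of λ).

  λ = -3: largest Jordan block has size 3, contributing (x + 3)^3

So m_A(x) = (x + 3)^3 = x^3 + 9*x^2 + 27*x + 27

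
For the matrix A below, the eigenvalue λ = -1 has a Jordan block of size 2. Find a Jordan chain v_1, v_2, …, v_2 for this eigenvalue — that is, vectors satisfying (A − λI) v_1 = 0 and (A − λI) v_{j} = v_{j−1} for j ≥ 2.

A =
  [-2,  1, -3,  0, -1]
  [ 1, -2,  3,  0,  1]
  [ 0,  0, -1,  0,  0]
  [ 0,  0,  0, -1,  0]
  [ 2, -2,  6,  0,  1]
A Jordan chain for λ = -1 of length 2:
v_1 = (-1, 1, 0, 0, 2)ᵀ
v_2 = (1, 0, 0, 0, 0)ᵀ

Let N = A − (-1)·I. We want v_2 with N^2 v_2 = 0 but N^1 v_2 ≠ 0; then v_{j-1} := N · v_j for j = 2, …, 2.

Pick v_2 = (1, 0, 0, 0, 0)ᵀ.
Then v_1 = N · v_2 = (-1, 1, 0, 0, 2)ᵀ.

Sanity check: (A − (-1)·I) v_1 = (0, 0, 0, 0, 0)ᵀ = 0. ✓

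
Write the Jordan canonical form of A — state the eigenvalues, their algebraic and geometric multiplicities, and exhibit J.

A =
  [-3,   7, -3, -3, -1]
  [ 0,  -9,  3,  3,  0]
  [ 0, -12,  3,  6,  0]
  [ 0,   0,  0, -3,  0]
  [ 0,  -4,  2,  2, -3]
J_3(-3) ⊕ J_1(-3) ⊕ J_1(-3)

The characteristic polynomial is
  det(x·I − A) = x^5 + 15*x^4 + 90*x^3 + 270*x^2 + 405*x + 243 = (x + 3)^5

Eigenvalues and multiplicities (the geometric multiplicity of λ is n − rank(A − λI), which equals the number of Jordan blocks for λ):
  λ = -3: algebraic multiplicity = 5, geometric multiplicity = 3

Determining the block sizes for each eigenvalue:
  λ = -3: with am = 5 and gm = 3, the partition is not yet determined (e.g. several partitions of 5 into 3 parts exist). Let N = A − (-3)·I. Computing rank(N^1) = 2, rank(N^2) = 1, rank(N^3) = 0; the number of blocks of size ≥ j is rank(N^{j−1}) − rank(N^j), giving [3, 1, 1]. So we have 1 block(s) of size 3, 2 block(s) of size 1 → block sizes [3, 1, 1]

Assembling the blocks gives a Jordan form
J =
  [-3,  1,  0,  0,  0]
  [ 0, -3,  1,  0,  0]
  [ 0,  0, -3,  0,  0]
  [ 0,  0,  0, -3,  0]
  [ 0,  0,  0,  0, -3]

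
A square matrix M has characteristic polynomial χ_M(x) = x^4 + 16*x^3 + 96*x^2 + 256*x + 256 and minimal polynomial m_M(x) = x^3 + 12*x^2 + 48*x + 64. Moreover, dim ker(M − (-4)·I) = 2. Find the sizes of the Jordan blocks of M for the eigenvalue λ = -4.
Block sizes for λ = -4: [3, 1]

Step 1 — from the characteristic polynomial, algebraic multiplicity of λ = -4 is 4. From dim ker(M − (-4)·I) = 2, there are exactly 2 Jordan blocks for λ = -4.
Step 2 — from the minimal polynomial, the factor (x + 4)^3 tells us the largest block for λ = -4 has size 3.
Step 3 — with total size 4, 2 blocks, and largest block 3, the block sizes (in nonincreasing order) are [3, 1].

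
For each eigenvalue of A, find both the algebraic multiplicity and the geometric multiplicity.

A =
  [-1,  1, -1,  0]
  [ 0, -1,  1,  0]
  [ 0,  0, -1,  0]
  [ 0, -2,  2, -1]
λ = -1: alg = 4, geom = 2

Step 1 — factor the characteristic polynomial to read off the algebraic multiplicities:
  χ_A(x) = (x + 1)^4

Step 2 — compute geometric multiplicities via the rank-nullity identity g(λ) = n − rank(A − λI):
  rank(A − (-1)·I) = 2, so dim ker(A − (-1)·I) = n − 2 = 2

Summary:
  λ = -1: algebraic multiplicity = 4, geometric multiplicity = 2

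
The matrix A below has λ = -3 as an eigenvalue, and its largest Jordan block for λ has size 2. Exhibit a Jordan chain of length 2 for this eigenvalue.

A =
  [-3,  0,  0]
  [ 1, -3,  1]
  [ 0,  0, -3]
A Jordan chain for λ = -3 of length 2:
v_1 = (0, 1, 0)ᵀ
v_2 = (1, 0, 0)ᵀ

Let N = A − (-3)·I. We want v_2 with N^2 v_2 = 0 but N^1 v_2 ≠ 0; then v_{j-1} := N · v_j for j = 2, …, 2.

Pick v_2 = (1, 0, 0)ᵀ.
Then v_1 = N · v_2 = (0, 1, 0)ᵀ.

Sanity check: (A − (-3)·I) v_1 = (0, 0, 0)ᵀ = 0. ✓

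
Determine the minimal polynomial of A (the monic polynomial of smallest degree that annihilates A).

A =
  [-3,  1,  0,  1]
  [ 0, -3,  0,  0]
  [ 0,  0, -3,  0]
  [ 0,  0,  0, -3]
x^2 + 6*x + 9

The characteristic polynomial is χ_A(x) = (x + 3)^4, so the eigenvalues are known. The minimal polynomial is
  m_A(x) = Π_λ (x − λ)^{k_λ}
where k_λ is the size of the *largest* Jordan block for λ (equivalently, the smallest k with (A − λI)^k v = 0 for every generalised eigenvector v of λ).

  λ = -3: largest Jordan block has size 2, contributing (x + 3)^2

So m_A(x) = (x + 3)^2 = x^2 + 6*x + 9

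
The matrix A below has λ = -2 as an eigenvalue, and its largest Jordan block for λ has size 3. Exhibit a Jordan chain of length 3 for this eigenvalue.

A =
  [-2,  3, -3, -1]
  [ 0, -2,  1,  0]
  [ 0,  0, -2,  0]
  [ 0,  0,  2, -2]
A Jordan chain for λ = -2 of length 3:
v_1 = (1, 0, 0, 0)ᵀ
v_2 = (-3, 1, 0, 2)ᵀ
v_3 = (0, 0, 1, 0)ᵀ

Let N = A − (-2)·I. We want v_3 with N^3 v_3 = 0 but N^2 v_3 ≠ 0; then v_{j-1} := N · v_j for j = 3, …, 2.

Pick v_3 = (0, 0, 1, 0)ᵀ.
Then v_2 = N · v_3 = (-3, 1, 0, 2)ᵀ.
Then v_1 = N · v_2 = (1, 0, 0, 0)ᵀ.

Sanity check: (A − (-2)·I) v_1 = (0, 0, 0, 0)ᵀ = 0. ✓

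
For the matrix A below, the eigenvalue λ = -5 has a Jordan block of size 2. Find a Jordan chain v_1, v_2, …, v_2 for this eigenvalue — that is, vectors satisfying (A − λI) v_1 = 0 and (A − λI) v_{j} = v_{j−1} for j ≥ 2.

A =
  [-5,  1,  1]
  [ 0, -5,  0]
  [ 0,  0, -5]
A Jordan chain for λ = -5 of length 2:
v_1 = (1, 0, 0)ᵀ
v_2 = (0, 1, 0)ᵀ

Let N = A − (-5)·I. We want v_2 with N^2 v_2 = 0 but N^1 v_2 ≠ 0; then v_{j-1} := N · v_j for j = 2, …, 2.

Pick v_2 = (0, 1, 0)ᵀ.
Then v_1 = N · v_2 = (1, 0, 0)ᵀ.

Sanity check: (A − (-5)·I) v_1 = (0, 0, 0)ᵀ = 0. ✓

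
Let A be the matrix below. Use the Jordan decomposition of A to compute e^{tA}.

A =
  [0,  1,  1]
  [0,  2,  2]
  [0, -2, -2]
e^{tA} =
  [1, t, t]
  [0, 2*t + 1, 2*t]
  [0, -2*t, 1 - 2*t]

Strategy: write A = P · J · P⁻¹ where J is a Jordan canonical form, so e^{tA} = P · e^{tJ} · P⁻¹, and e^{tJ} can be computed block-by-block.

A has Jordan form
J =
  [0, 1, 0]
  [0, 0, 0]
  [0, 0, 0]
(up to reordering of blocks).

Per-block formulas:
  For a 1×1 block at λ = 0: exp(t · [0]) = [e^(0t)].
  For a 2×2 Jordan block J_2(0): exp(t · J_2(0)) = e^(0t)·(I + t·N), where N is the 2×2 nilpotent shift.

After assembling e^{tJ} and conjugating by P, we get:

e^{tA} =
  [1, t, t]
  [0, 2*t + 1, 2*t]
  [0, -2*t, 1 - 2*t]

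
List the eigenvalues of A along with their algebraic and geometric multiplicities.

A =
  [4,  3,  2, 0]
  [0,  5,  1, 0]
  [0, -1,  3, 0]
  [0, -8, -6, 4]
λ = 4: alg = 4, geom = 2

Step 1 — factor the characteristic polynomial to read off the algebraic multiplicities:
  χ_A(x) = (x - 4)^4

Step 2 — compute geometric multiplicities via the rank-nullity identity g(λ) = n − rank(A − λI):
  rank(A − (4)·I) = 2, so dim ker(A − (4)·I) = n − 2 = 2

Summary:
  λ = 4: algebraic multiplicity = 4, geometric multiplicity = 2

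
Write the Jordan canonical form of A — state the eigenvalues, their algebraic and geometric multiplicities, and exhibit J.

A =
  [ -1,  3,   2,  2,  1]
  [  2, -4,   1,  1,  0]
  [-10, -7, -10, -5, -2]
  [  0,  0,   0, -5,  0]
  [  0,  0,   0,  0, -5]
J_3(-5) ⊕ J_1(-5) ⊕ J_1(-5)

The characteristic polynomial is
  det(x·I − A) = x^5 + 25*x^4 + 250*x^3 + 1250*x^2 + 3125*x + 3125 = (x + 5)^5

Eigenvalues and multiplicities (the geometric multiplicity of λ is n − rank(A − λI), which equals the number of Jordan blocks for λ):
  λ = -5: algebraic multiplicity = 5, geometric multiplicity = 3

Determining the block sizes for each eigenvalue:
  λ = -5: with am = 5 and gm = 3, the partition is not yet determined (e.g. several partitions of 5 into 3 parts exist). Let N = A − (-5)·I. Computing rank(N^1) = 2, rank(N^2) = 1, rank(N^3) = 0; the number of blocks of size ≥ j is rank(N^{j−1}) − rank(N^j), giving [3, 1, 1]. So we have 1 block(s) of size 3, 2 block(s) of size 1 → block sizes [3, 1, 1]

Assembling the blocks gives a Jordan form
J =
  [-5,  1,  0,  0,  0]
  [ 0, -5,  1,  0,  0]
  [ 0,  0, -5,  0,  0]
  [ 0,  0,  0, -5,  0]
  [ 0,  0,  0,  0, -5]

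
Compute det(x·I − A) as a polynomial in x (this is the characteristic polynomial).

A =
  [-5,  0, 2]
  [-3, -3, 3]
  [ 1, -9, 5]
x^3 + 3*x^2

Expanding det(x·I − A) (e.g. by cofactor expansion or by noting that A is similar to its Jordan form J, which has the same characteristic polynomial as A) gives
  χ_A(x) = x^3 + 3*x^2
which factors as x^2*(x + 3). The eigenvalues (with algebraic multiplicities) are λ = -3 with multiplicity 1, λ = 0 with multiplicity 2.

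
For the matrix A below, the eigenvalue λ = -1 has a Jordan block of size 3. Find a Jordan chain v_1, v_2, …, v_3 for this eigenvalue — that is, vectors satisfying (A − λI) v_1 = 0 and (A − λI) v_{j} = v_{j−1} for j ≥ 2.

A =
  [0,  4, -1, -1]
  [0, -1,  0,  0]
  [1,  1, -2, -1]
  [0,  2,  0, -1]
A Jordan chain for λ = -1 of length 3:
v_1 = (1, 0, 1, 0)ᵀ
v_2 = (4, 0, 1, 2)ᵀ
v_3 = (0, 1, 0, 0)ᵀ

Let N = A − (-1)·I. We want v_3 with N^3 v_3 = 0 but N^2 v_3 ≠ 0; then v_{j-1} := N · v_j for j = 3, …, 2.

Pick v_3 = (0, 1, 0, 0)ᵀ.
Then v_2 = N · v_3 = (4, 0, 1, 2)ᵀ.
Then v_1 = N · v_2 = (1, 0, 1, 0)ᵀ.

Sanity check: (A − (-1)·I) v_1 = (0, 0, 0, 0)ᵀ = 0. ✓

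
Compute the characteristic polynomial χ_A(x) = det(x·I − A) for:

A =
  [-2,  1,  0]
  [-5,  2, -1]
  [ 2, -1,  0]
x^3

Expanding det(x·I − A) (e.g. by cofactor expansion or by noting that A is similar to its Jordan form J, which has the same characteristic polynomial as A) gives
  χ_A(x) = x^3
which factors as x^3. The eigenvalues (with algebraic multiplicities) are λ = 0 with multiplicity 3.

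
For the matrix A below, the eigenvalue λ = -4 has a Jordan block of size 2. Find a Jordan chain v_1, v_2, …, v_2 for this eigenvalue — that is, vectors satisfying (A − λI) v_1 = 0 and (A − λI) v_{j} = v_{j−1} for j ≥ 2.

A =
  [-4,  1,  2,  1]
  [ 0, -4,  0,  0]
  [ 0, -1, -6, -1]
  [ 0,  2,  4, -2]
A Jordan chain for λ = -4 of length 2:
v_1 = (1, 0, -1, 2)ᵀ
v_2 = (0, 1, 0, 0)ᵀ

Let N = A − (-4)·I. We want v_2 with N^2 v_2 = 0 but N^1 v_2 ≠ 0; then v_{j-1} := N · v_j for j = 2, …, 2.

Pick v_2 = (0, 1, 0, 0)ᵀ.
Then v_1 = N · v_2 = (1, 0, -1, 2)ᵀ.

Sanity check: (A − (-4)·I) v_1 = (0, 0, 0, 0)ᵀ = 0. ✓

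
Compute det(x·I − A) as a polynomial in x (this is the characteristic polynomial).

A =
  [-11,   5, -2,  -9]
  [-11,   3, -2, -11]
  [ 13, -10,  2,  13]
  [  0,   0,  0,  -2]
x^4 + 8*x^3 + 24*x^2 + 32*x + 16

Expanding det(x·I − A) (e.g. by cofactor expansion or by noting that A is similar to its Jordan form J, which has the same characteristic polynomial as A) gives
  χ_A(x) = x^4 + 8*x^3 + 24*x^2 + 32*x + 16
which factors as (x + 2)^4. The eigenvalues (with algebraic multiplicities) are λ = -2 with multiplicity 4.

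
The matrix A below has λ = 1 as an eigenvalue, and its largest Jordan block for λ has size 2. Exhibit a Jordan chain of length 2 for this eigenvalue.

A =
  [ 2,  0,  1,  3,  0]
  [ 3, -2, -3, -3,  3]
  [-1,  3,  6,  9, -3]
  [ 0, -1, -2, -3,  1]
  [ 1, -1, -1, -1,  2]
A Jordan chain for λ = 1 of length 2:
v_1 = (1, 3, -1, 0, 1)ᵀ
v_2 = (1, 0, 0, 0, 0)ᵀ

Let N = A − (1)·I. We want v_2 with N^2 v_2 = 0 but N^1 v_2 ≠ 0; then v_{j-1} := N · v_j for j = 2, …, 2.

Pick v_2 = (1, 0, 0, 0, 0)ᵀ.
Then v_1 = N · v_2 = (1, 3, -1, 0, 1)ᵀ.

Sanity check: (A − (1)·I) v_1 = (0, 0, 0, 0, 0)ᵀ = 0. ✓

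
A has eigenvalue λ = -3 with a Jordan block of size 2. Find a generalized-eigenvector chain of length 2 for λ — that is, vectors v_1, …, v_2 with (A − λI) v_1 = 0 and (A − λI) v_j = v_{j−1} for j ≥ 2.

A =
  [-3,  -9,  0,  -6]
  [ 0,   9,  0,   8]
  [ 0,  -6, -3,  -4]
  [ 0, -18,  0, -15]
A Jordan chain for λ = -3 of length 2:
v_1 = (-9, 12, -6, -18)ᵀ
v_2 = (0, 1, 0, 0)ᵀ

Let N = A − (-3)·I. We want v_2 with N^2 v_2 = 0 but N^1 v_2 ≠ 0; then v_{j-1} := N · v_j for j = 2, …, 2.

Pick v_2 = (0, 1, 0, 0)ᵀ.
Then v_1 = N · v_2 = (-9, 12, -6, -18)ᵀ.

Sanity check: (A − (-3)·I) v_1 = (0, 0, 0, 0)ᵀ = 0. ✓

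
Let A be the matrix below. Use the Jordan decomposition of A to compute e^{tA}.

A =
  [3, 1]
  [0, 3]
e^{tA} =
  [exp(3*t), t*exp(3*t)]
  [0, exp(3*t)]

Strategy: write A = P · J · P⁻¹ where J is a Jordan canonical form, so e^{tA} = P · e^{tJ} · P⁻¹, and e^{tJ} can be computed block-by-block.

A has Jordan form
J =
  [3, 1]
  [0, 3]
(up to reordering of blocks).

Per-block formulas:
  For a 2×2 Jordan block J_2(3): exp(t · J_2(3)) = e^(3t)·(I + t·N), where N is the 2×2 nilpotent shift.

After assembling e^{tJ} and conjugating by P, we get:

e^{tA} =
  [exp(3*t), t*exp(3*t)]
  [0, exp(3*t)]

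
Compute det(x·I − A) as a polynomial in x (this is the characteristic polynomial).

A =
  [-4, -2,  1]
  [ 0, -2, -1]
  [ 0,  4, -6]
x^3 + 12*x^2 + 48*x + 64

Expanding det(x·I − A) (e.g. by cofactor expansion or by noting that A is similar to its Jordan form J, which has the same characteristic polynomial as A) gives
  χ_A(x) = x^3 + 12*x^2 + 48*x + 64
which factors as (x + 4)^3. The eigenvalues (with algebraic multiplicities) are λ = -4 with multiplicity 3.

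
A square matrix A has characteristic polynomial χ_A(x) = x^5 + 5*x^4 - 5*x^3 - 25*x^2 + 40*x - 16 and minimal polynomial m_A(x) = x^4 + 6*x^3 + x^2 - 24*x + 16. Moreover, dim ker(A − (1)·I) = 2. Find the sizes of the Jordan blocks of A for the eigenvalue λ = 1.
Block sizes for λ = 1: [2, 1]

Step 1 — from the characteristic polynomial, algebraic multiplicity of λ = 1 is 3. From dim ker(A − (1)·I) = 2, there are exactly 2 Jordan blocks for λ = 1.
Step 2 — from the minimal polynomial, the factor (x − 1)^2 tells us the largest block for λ = 1 has size 2.
Step 3 — with total size 3, 2 blocks, and largest block 2, the block sizes (in nonincreasing order) are [2, 1].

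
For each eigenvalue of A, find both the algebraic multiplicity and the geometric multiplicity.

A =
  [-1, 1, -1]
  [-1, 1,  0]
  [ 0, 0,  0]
λ = 0: alg = 3, geom = 1

Step 1 — factor the characteristic polynomial to read off the algebraic multiplicities:
  χ_A(x) = x^3

Step 2 — compute geometric multiplicities via the rank-nullity identity g(λ) = n − rank(A − λI):
  rank(A − (0)·I) = 2, so dim ker(A − (0)·I) = n − 2 = 1

Summary:
  λ = 0: algebraic multiplicity = 3, geometric multiplicity = 1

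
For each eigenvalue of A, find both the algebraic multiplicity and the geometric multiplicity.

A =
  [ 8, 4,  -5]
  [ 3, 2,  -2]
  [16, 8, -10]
λ = 0: alg = 3, geom = 1

Step 1 — factor the characteristic polynomial to read off the algebraic multiplicities:
  χ_A(x) = x^3

Step 2 — compute geometric multiplicities via the rank-nullity identity g(λ) = n − rank(A − λI):
  rank(A − (0)·I) = 2, so dim ker(A − (0)·I) = n − 2 = 1

Summary:
  λ = 0: algebraic multiplicity = 3, geometric multiplicity = 1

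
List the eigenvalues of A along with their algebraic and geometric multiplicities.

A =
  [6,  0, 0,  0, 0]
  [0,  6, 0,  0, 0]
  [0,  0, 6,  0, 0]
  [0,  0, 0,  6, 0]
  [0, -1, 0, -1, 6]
λ = 6: alg = 5, geom = 4

Step 1 — factor the characteristic polynomial to read off the algebraic multiplicities:
  χ_A(x) = (x - 6)^5

Step 2 — compute geometric multiplicities via the rank-nullity identity g(λ) = n − rank(A − λI):
  rank(A − (6)·I) = 1, so dim ker(A − (6)·I) = n − 1 = 4

Summary:
  λ = 6: algebraic multiplicity = 5, geometric multiplicity = 4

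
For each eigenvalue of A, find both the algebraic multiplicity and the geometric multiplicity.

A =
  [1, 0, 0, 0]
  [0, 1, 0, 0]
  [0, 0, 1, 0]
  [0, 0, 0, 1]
λ = 1: alg = 4, geom = 4

Step 1 — factor the characteristic polynomial to read off the algebraic multiplicities:
  χ_A(x) = (x - 1)^4

Step 2 — compute geometric multiplicities via the rank-nullity identity g(λ) = n − rank(A − λI):
  rank(A − (1)·I) = 0, so dim ker(A − (1)·I) = n − 0 = 4

Summary:
  λ = 1: algebraic multiplicity = 4, geometric multiplicity = 4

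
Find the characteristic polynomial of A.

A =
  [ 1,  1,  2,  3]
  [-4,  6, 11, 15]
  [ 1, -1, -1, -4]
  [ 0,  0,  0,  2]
x^4 - 8*x^3 + 24*x^2 - 32*x + 16

Expanding det(x·I − A) (e.g. by cofactor expansion or by noting that A is similar to its Jordan form J, which has the same characteristic polynomial as A) gives
  χ_A(x) = x^4 - 8*x^3 + 24*x^2 - 32*x + 16
which factors as (x - 2)^4. The eigenvalues (with algebraic multiplicities) are λ = 2 with multiplicity 4.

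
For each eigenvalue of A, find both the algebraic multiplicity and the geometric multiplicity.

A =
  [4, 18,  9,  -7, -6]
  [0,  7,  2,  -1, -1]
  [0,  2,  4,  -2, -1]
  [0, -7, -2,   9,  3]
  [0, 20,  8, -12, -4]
λ = 4: alg = 5, geom = 2

Step 1 — factor the characteristic polynomial to read off the algebraic multiplicities:
  χ_A(x) = (x - 4)^5

Step 2 — compute geometric multiplicities via the rank-nullity identity g(λ) = n − rank(A − λI):
  rank(A − (4)·I) = 3, so dim ker(A − (4)·I) = n − 3 = 2

Summary:
  λ = 4: algebraic multiplicity = 5, geometric multiplicity = 2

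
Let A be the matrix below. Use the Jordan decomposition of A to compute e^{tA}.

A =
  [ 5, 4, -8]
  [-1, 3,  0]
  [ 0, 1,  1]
e^{tA} =
  [2*t*exp(3*t) + exp(3*t), 4*t*exp(3*t), -8*t*exp(3*t)]
  [-t^2*exp(3*t) - t*exp(3*t), -2*t^2*exp(3*t) + exp(3*t), 4*t^2*exp(3*t)]
  [-t^2*exp(3*t)/2, -t^2*exp(3*t) + t*exp(3*t), 2*t^2*exp(3*t) - 2*t*exp(3*t) + exp(3*t)]

Strategy: write A = P · J · P⁻¹ where J is a Jordan canonical form, so e^{tA} = P · e^{tJ} · P⁻¹, and e^{tJ} can be computed block-by-block.

A has Jordan form
J =
  [3, 1, 0]
  [0, 3, 1]
  [0, 0, 3]
(up to reordering of blocks).

Per-block formulas:
  For a 3×3 Jordan block J_3(3): exp(t · J_3(3)) = e^(3t)·(I + t·N + (t^2/2)·N^2), where N is the 3×3 nilpotent shift.

After assembling e^{tJ} and conjugating by P, we get:

e^{tA} =
  [2*t*exp(3*t) + exp(3*t), 4*t*exp(3*t), -8*t*exp(3*t)]
  [-t^2*exp(3*t) - t*exp(3*t), -2*t^2*exp(3*t) + exp(3*t), 4*t^2*exp(3*t)]
  [-t^2*exp(3*t)/2, -t^2*exp(3*t) + t*exp(3*t), 2*t^2*exp(3*t) - 2*t*exp(3*t) + exp(3*t)]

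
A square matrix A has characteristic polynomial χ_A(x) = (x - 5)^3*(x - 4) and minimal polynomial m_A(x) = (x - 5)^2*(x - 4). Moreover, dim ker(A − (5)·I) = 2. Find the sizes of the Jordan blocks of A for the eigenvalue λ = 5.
Block sizes for λ = 5: [2, 1]

Step 1 — from the characteristic polynomial, algebraic multiplicity of λ = 5 is 3. From dim ker(A − (5)·I) = 2, there are exactly 2 Jordan blocks for λ = 5.
Step 2 — from the minimal polynomial, the factor (x − 5)^2 tells us the largest block for λ = 5 has size 2.
Step 3 — with total size 3, 2 blocks, and largest block 2, the block sizes (in nonincreasing order) are [2, 1].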